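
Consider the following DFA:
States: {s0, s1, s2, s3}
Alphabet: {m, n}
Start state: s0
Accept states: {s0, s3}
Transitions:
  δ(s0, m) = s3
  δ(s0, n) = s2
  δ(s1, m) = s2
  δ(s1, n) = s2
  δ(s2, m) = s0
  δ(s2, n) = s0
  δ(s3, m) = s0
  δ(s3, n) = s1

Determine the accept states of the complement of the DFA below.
Complement accept states = All states \ Original accept states
= {s0, s1, s2, s3} \ {s0, s3}
{s1, s2}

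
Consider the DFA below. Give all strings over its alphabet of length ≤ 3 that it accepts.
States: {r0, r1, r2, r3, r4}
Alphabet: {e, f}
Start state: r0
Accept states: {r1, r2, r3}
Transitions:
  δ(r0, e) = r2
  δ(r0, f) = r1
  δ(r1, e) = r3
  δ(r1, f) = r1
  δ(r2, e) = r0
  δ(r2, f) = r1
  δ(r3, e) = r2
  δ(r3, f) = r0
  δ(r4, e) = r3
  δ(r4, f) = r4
e, f, ef, fe, ff, eee, eef, efe, eff, fee, ffe, fff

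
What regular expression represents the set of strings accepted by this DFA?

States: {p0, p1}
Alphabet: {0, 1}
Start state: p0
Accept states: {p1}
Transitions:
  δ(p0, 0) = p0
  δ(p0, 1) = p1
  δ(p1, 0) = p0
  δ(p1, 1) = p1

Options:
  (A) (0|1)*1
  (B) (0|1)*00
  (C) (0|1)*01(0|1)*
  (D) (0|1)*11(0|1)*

Check each option against the DFA on short strings; one disagreement eliminates an option:
  (A) (0|1)*1: agrees with the DFA on every string of length ≤ 6
  (B) (0|1)*00: on '1' the DFA goes p0 → p1 and accepts (p1 ∈ Accept), but the regex does not match it → eliminate
  (C) (0|1)*01(0|1)*: on '1' the DFA goes p0 → p1 and accepts (p1 ∈ Accept), but the regex does not match it → eliminate
  (D) (0|1)*11(0|1)*: on '1' the DFA goes p0 → p1 and accepts (p1 ∈ Accept), but the regex does not match it → eliminate
Only (A) is consistent with the DFA.
(A) (0|1)*1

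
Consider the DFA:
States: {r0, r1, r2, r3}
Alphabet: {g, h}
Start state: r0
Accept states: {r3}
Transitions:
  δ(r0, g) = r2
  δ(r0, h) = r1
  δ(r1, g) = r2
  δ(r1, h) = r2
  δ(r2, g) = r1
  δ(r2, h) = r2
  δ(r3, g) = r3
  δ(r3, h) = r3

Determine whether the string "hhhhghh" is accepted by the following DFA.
Processing string "hhhhghh":
  r0 --h--> r1
  r1 --h--> r2
  r2 --h--> r2
  r2 --h--> r2
  r2 --g--> r1
  r1 --h--> r2
  r2 --h--> r2
Final state: r2
Accept states: {r3}
No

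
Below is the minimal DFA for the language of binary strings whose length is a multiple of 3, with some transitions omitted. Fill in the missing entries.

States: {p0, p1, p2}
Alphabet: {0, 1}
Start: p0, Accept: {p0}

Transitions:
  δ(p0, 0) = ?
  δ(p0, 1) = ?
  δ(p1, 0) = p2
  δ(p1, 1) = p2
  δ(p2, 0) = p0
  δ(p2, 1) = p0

From the language and accept set, identify what each state tracks — p0: length ≡ 0 (mod 3); p1: length ≡ 1 (mod 3); p2: length ≡ 2 (mod 3).
Each missing δ(q, a) is the state matching the new tracked value after reading a.
δ(p0, 0) = p1; δ(p0, 1) = p1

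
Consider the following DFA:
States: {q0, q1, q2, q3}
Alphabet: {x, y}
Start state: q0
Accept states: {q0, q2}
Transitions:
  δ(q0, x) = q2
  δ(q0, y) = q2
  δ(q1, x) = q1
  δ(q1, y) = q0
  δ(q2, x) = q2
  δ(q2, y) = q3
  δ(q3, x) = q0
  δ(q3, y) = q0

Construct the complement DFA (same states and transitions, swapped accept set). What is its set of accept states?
Complement accept states = All states \ Original accept states
= {q0, q1, q2, q3} \ {q0, q2}
{q1, q3}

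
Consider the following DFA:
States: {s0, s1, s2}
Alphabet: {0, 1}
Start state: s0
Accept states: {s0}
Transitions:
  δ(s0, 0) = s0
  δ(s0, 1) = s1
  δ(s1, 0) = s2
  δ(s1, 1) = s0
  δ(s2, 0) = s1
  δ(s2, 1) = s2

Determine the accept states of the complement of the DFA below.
Complement accept states = All states \ Original accept states
= {s0, s1, s2} \ {s0}
{s1, s2}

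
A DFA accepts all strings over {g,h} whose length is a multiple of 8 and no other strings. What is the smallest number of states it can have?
By Myhill–Nerode, count the distinguishable equivalence classes: 8 classes — one per residue of the length mod 8; class i is distinguished from class j by any string of length (8 − i) mod 8.
8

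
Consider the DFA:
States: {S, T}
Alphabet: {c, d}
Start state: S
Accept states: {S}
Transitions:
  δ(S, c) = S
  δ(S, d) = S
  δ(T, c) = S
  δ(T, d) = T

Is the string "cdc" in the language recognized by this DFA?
Processing string "cdc":
  S --c--> S
  S --d--> S
  S --c--> S
Final state: S
Accept states: {S}
Yes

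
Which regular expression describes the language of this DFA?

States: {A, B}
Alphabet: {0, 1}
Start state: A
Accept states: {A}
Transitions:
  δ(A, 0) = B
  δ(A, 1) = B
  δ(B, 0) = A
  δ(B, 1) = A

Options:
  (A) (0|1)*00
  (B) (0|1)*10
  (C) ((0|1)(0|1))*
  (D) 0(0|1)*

Check each option against the DFA on short strings; one disagreement eliminates an option:
  (A) (0|1)*00: on ε the DFA stays in A and accepts (A ∈ Accept), but the regex does not match it → eliminate
  (B) (0|1)*10: on ε the DFA stays in A and accepts (A ∈ Accept), but the regex does not match it → eliminate
  (C) ((0|1)(0|1))*: agrees with the DFA on every string of length ≤ 6
  (D) 0(0|1)*: on ε the DFA stays in A and accepts (A ∈ Accept), but the regex does not match it → eliminate
Only (C) is consistent with the DFA.
(C) ((0|1)(0|1))*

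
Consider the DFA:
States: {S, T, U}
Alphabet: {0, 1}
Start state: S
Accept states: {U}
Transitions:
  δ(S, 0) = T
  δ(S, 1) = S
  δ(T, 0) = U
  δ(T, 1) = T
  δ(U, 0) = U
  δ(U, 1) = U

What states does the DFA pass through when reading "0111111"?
read '0': S → T
  read '1': T → T
  read '1': T → T
  read '1': T → T
  read '1': T → T
  read '1': T → T
  read '1': T → T
S -> T -> T -> T -> T -> T -> T -> T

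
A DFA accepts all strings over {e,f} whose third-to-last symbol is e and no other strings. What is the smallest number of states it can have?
By Myhill–Nerode, count the distinguishable equivalence classes: 2^3 = 8 classes — the DFA must remember the last 3 symbols read; every pair of distinct length-3 suffixes is distinguishable by some continuation.
8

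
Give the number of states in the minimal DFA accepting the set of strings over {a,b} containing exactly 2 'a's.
By Myhill–Nerode, count the distinguishable equivalence classes: 4 classes — having seen 0, 1, 2, or >2 copies of 'a'; the count-2 class is the only accepting one and >2 is dead.
4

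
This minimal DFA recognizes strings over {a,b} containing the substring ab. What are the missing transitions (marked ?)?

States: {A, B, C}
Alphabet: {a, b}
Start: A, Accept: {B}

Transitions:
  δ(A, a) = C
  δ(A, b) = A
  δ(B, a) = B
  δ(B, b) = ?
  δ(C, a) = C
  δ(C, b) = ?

From the language and accept set, identify what each state tracks — A: no a seen yet; B: substring ab seen; C: seen a a, waiting for b.
Each missing δ(q, a) is the state matching the new tracked value after reading a.
δ(B, b) = B; δ(C, b) = B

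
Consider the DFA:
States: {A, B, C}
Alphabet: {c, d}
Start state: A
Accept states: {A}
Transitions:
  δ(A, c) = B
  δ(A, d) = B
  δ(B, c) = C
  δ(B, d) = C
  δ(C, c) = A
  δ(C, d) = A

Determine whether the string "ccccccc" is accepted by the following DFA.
Processing string "ccccccc":
  A --c--> B
  B --c--> C
  C --c--> A
  A --c--> B
  B --c--> C
  C --c--> A
  A --c--> B
Final state: B
Accept states: {A}
No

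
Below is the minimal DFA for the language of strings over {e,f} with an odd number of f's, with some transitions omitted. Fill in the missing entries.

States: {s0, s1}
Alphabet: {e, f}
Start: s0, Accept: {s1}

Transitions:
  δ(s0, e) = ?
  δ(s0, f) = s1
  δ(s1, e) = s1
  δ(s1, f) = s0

From the language and accept set, identify what each state tracks — s0: even number of f's so far; s1: odd number of f's so far.
Each missing δ(q, a) is the state matching the new tracked value after reading a.
δ(s0, e) = s0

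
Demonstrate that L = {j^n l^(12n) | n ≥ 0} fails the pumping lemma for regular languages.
Assume L is regular with pumping length p. Idea: pumping the j-block breaks the 1:12 ratio.
Choose s = j^p l^(12p) (length 13p ≥ p). By the pumping lemma, s = xyz with |xy| ≤ p, |y| > 0, so y = j^k with k ≥ 1. Then xy²z = j^(p+k) l^(12p). For this to be in L we would need 12p = 12(p+k), i.e. 12k = 0, contradicting k ≥ 1. So xy²z ∉ L.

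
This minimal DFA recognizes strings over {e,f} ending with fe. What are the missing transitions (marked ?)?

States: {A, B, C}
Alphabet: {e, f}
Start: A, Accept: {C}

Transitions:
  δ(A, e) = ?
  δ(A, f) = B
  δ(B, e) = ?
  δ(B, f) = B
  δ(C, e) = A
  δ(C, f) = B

From the language and accept set, identify what each state tracks — A: no suffix match; B: one trailing f; C: suffix is fe.
Each missing δ(q, a) is the state matching the new tracked value after reading a.
δ(A, e) = A; δ(B, e) = C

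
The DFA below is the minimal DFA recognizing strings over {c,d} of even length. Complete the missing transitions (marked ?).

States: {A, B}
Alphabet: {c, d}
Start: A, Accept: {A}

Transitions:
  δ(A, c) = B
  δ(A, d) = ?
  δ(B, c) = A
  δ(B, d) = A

From the language and accept set, identify what each state tracks — A: even length so far; B: odd length so far.
Each missing δ(q, a) is the state matching the new tracked value after reading a.
δ(A, d) = B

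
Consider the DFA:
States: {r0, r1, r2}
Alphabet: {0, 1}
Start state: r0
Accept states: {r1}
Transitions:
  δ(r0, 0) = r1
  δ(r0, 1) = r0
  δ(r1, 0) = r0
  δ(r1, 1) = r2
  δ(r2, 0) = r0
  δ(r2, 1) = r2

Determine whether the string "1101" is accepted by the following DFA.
Processing string "1101":
  r0 --1--> r0
  r0 --1--> r0
  r0 --0--> r1
  r1 --1--> r2
Final state: r2
Accept states: {r1}
No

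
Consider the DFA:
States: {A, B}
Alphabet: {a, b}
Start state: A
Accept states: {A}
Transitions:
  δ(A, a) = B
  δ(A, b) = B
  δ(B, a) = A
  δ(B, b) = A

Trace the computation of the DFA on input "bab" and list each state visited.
read 'b': A → B
  read 'a': B → A
  read 'b': A → B
A -> B -> A -> B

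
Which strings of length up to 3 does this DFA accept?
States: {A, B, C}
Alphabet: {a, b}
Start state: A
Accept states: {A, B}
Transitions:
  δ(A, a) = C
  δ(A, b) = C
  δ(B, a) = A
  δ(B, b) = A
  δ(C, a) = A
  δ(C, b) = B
ε, aa, ab, ba, bb, aba, abb, bba, bbb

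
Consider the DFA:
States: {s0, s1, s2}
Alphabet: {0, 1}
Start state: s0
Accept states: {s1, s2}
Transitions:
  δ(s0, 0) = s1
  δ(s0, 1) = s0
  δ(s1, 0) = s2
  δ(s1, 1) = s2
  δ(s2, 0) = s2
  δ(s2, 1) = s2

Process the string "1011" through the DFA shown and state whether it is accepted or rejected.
Processing string "1011":
  s0 --1--> s0
  s0 --0--> s1
  s1 --1--> s2
  s2 --1--> s2
Final state: s2
Accept states: {s1, s2}
Yes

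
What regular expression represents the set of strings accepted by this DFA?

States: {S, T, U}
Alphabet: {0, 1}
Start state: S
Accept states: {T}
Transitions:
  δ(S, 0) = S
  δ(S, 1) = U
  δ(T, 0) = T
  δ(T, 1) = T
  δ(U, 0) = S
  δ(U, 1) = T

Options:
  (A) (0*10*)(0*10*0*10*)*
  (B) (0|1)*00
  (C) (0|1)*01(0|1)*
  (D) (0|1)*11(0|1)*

Check each option against the DFA on short strings; one disagreement eliminates an option:
  (A) (0*10*)(0*10*0*10*)*: on '1' the DFA goes S → U and rejects (U ∉ Accept), but the regex matches it → eliminate
  (B) (0|1)*00: on '00' the DFA goes S → S → S and rejects (S ∉ Accept), but the regex matches it → eliminate
  (C) (0|1)*01(0|1)*: on '01' the DFA goes S → S → U and rejects (U ∉ Accept), but the regex matches it → eliminate
  (D) (0|1)*11(0|1)*: agrees with the DFA on every string of length ≤ 6
Only (D) is consistent with the DFA.
(D) (0|1)*11(0|1)*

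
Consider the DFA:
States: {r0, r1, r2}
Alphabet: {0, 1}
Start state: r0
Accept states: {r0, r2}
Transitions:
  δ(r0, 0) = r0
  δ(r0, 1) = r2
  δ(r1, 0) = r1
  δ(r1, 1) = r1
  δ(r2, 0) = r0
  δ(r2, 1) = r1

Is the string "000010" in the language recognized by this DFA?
Processing string "000010":
  r0 --0--> r0
  r0 --0--> r0
  r0 --0--> r0
  r0 --0--> r0
  r0 --1--> r2
  r2 --0--> r0
Final state: r0
Accept states: {r0, r2}
Yes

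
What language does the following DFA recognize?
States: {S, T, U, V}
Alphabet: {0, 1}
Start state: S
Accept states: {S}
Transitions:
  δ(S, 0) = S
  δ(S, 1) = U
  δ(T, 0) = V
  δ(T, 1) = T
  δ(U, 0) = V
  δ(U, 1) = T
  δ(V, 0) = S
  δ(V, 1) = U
Testing a few strings:
  '10' → reject
  '1001' → reject
  '0111' → reject
  '101' → reject
State roles: S=value ≡ 0 (mod 4); T=value ≡ 3 (mod 4); U=value ≡ 1 (mod 4); V=value ≡ 2 (mod 4)
All binary strings representing a multiple of 4 (read in base 2; leading zeros allowed and ε counts as 0)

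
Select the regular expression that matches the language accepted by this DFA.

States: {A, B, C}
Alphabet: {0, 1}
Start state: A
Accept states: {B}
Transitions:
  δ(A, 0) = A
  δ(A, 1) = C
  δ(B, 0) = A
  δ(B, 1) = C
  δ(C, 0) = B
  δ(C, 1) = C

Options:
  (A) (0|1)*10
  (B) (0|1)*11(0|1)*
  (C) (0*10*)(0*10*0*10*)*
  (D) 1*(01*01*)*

Check each option against the DFA on short strings; one disagreement eliminates an option:
  (A) (0|1)*10: agrees with the DFA on every string of length ≤ 6
  (B) (0|1)*11(0|1)*: on '10' the DFA goes A → C → B and accepts (B ∈ Accept), but the regex does not match it → eliminate
  (C) (0*10*)(0*10*0*10*)*: on '1' the DFA goes A → C and rejects (C ∉ Accept), but the regex matches it → eliminate
  (D) 1*(01*01*)*: on ε the DFA stays in A and rejects (A ∉ Accept), but the regex matches it → eliminate
Only (A) is consistent with the DFA.
(A) (0|1)*10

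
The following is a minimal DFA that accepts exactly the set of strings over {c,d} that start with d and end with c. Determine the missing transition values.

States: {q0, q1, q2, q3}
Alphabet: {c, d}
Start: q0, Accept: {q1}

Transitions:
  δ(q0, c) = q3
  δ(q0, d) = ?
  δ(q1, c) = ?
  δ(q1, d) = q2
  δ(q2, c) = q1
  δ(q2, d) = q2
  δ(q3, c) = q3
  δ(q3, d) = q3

From the language and accept set, identify what each state tracks — q0: no input read; q1: started with d, last symbol c; q2: started with d, last symbol d; q3: started with c (dead).
Each missing δ(q, a) is the state matching the new tracked value after reading a.
δ(q0, d) = q2; δ(q1, c) = q1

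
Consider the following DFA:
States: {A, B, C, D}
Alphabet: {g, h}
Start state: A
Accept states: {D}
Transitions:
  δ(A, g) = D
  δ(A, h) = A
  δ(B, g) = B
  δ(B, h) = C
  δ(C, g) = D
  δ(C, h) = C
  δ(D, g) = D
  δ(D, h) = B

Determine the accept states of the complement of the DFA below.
Complement accept states = All states \ Original accept states
= {A, B, C, D} \ {D}
{A, B, C}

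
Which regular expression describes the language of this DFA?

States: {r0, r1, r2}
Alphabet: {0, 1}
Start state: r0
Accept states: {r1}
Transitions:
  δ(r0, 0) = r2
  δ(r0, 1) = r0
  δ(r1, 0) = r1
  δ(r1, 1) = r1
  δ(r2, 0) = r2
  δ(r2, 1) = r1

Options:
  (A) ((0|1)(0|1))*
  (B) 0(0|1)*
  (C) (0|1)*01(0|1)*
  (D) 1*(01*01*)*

Check each option against the DFA on short strings; one disagreement eliminates an option:
  (A) ((0|1)(0|1))*: on ε the DFA stays in r0 and rejects (r0 ∉ Accept), but the regex matches it → eliminate
  (B) 0(0|1)*: on '0' the DFA goes r0 → r2 and rejects (r2 ∉ Accept), but the regex matches it → eliminate
  (C) (0|1)*01(0|1)*: agrees with the DFA on every string of length ≤ 6
  (D) 1*(01*01*)*: on ε the DFA stays in r0 and rejects (r0 ∉ Accept), but the regex matches it → eliminate
Only (C) is consistent with the DFA.
(C) (0|1)*01(0|1)*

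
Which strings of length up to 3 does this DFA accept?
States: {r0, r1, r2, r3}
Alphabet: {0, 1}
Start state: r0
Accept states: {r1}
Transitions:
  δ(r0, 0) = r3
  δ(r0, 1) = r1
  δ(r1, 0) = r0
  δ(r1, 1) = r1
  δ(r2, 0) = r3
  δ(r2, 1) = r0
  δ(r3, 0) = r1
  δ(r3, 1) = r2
1, 00, 11, 001, 101, 111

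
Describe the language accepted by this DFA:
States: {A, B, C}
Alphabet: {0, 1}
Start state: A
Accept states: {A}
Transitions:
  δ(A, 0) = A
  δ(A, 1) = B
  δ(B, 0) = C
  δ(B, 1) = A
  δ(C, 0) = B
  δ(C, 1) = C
Testing a few strings:
  '00' → accept
  '000' → accept
  '0000' → accept
  '0' → accept
State roles: A=value ≡ 0 (mod 3); B=value ≡ 1 (mod 3); C=value ≡ 2 (mod 3)
All binary strings representing a multiple of 3 (read in base 2; leading zeros allowed and ε counts as 0)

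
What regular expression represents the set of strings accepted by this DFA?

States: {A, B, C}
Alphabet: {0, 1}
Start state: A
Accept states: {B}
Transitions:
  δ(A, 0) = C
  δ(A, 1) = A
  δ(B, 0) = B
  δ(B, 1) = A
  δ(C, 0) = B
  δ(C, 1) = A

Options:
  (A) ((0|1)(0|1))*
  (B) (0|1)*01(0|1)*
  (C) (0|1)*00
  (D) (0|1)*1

Check each option against the DFA on short strings; one disagreement eliminates an option:
  (A) ((0|1)(0|1))*: on ε the DFA stays in A and rejects (A ∉ Accept), but the regex matches it → eliminate
  (B) (0|1)*01(0|1)*: on '00' the DFA goes A → C → B and accepts (B ∈ Accept), but the regex does not match it → eliminate
  (C) (0|1)*00: agrees with the DFA on every string of length ≤ 6
  (D) (0|1)*1: on '1' the DFA goes A → A and rejects (A ∉ Accept), but the regex matches it → eliminate
Only (C) is consistent with the DFA.
(C) (0|1)*00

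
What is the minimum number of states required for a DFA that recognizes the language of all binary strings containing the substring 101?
By Myhill–Nerode, count the distinguishable equivalence classes: 4 classes — one per longest suffix of the input that is a prefix of '101' (lengths 0 through 2), plus an absorbing 'already seen 101' class.
4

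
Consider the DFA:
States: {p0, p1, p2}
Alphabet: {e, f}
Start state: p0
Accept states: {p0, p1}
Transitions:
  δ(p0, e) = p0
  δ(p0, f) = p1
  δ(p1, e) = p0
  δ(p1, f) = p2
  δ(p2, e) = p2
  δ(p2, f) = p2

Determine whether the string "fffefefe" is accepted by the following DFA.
Processing string "fffefefe":
  p0 --f--> p1
  p1 --f--> p2
  p2 --f--> p2
  p2 --e--> p2
  p2 --f--> p2
  p2 --e--> p2
  p2 --f--> p2
  p2 --e--> p2
Final state: p2
Accept states: {p0, p1}
No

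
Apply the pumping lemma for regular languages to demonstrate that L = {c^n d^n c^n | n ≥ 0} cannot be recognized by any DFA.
Assume L is regular with pumping length p. Idea: pumping the first c-block unbalances it against the other two.
Choose s = c^p d^p c^p ∈ L (|s| = 3p ≥ p). By the pumping lemma, s = xyz with |xy| ≤ p, |y| > 0, so y = c^k with k ≥ 1, inside the first c-block. Then xy²z = c^(p+k) d^p c^p. The first block has length p+k ≠ p, so the three block lengths are no longer equal and xy²z ∉ L.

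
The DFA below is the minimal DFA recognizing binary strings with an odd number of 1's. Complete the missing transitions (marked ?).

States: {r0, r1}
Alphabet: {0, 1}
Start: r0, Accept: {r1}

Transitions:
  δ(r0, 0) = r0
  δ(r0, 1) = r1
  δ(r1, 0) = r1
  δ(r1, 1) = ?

From the language and accept set, identify what each state tracks — r0: even number of 1's so far; r1: odd number of 1's so far.
Each missing δ(q, a) is the state matching the new tracked value after reading a.
δ(r1, 1) = r0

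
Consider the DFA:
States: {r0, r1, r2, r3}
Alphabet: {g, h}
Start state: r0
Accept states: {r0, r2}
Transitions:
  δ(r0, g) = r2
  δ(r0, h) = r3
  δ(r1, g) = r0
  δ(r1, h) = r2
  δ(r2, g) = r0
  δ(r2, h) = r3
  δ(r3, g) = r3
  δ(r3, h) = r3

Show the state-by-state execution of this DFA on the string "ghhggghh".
read 'g': r0 → r2
  read 'h': r2 → r3
  read 'h': r3 → r3
  read 'g': r3 → r3
  read 'g': r3 → r3
  read 'g': r3 → r3
  read 'h': r3 → r3
  read 'h': r3 → r3
r0 -> r2 -> r3 -> r3 -> r3 -> r3 -> r3 -> r3 -> r3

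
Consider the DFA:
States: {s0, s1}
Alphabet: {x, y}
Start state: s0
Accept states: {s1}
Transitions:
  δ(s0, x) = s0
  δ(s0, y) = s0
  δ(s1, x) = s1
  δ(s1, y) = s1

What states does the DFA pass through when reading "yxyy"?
read 'y': s0 → s0
  read 'x': s0 → s0
  read 'y': s0 → s0
  read 'y': s0 → s0
s0 -> s0 -> s0 -> s0 -> s0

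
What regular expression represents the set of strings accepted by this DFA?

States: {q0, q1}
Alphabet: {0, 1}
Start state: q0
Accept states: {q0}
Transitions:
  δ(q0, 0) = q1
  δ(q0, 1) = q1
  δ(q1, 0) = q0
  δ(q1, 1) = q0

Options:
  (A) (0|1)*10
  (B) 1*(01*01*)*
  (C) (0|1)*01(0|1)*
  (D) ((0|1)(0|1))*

Check each option against the DFA on short strings; one disagreement eliminates an option:
  (A) (0|1)*10: on ε the DFA stays in q0 and accepts (q0 ∈ Accept), but the regex does not match it → eliminate
  (B) 1*(01*01*)*: on '1' the DFA goes q0 → q1 and rejects (q1 ∉ Accept), but the regex matches it → eliminate
  (C) (0|1)*01(0|1)*: on ε the DFA stays in q0 and accepts (q0 ∈ Accept), but the regex does not match it → eliminate
  (D) ((0|1)(0|1))*: agrees with the DFA on every string of length ≤ 6
Only (D) is consistent with the DFA.
(D) ((0|1)(0|1))*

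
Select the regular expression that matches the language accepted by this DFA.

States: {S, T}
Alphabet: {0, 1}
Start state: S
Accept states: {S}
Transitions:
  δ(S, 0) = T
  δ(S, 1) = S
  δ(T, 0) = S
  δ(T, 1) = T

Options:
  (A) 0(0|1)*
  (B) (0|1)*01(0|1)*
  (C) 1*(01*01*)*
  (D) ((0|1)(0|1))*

Check each option against the DFA on short strings; one disagreement eliminates an option:
  (A) 0(0|1)*: on ε the DFA stays in S and accepts (S ∈ Accept), but the regex does not match it → eliminate
  (B) (0|1)*01(0|1)*: on ε the DFA stays in S and accepts (S ∈ Accept), but the regex does not match it → eliminate
  (C) 1*(01*01*)*: agrees with the DFA on every string of length ≤ 6
  (D) ((0|1)(0|1))*: on '1' the DFA goes S → S and accepts (S ∈ Accept), but the regex does not match it → eliminate
Only (C) is consistent with the DFA.
(C) 1*(01*01*)*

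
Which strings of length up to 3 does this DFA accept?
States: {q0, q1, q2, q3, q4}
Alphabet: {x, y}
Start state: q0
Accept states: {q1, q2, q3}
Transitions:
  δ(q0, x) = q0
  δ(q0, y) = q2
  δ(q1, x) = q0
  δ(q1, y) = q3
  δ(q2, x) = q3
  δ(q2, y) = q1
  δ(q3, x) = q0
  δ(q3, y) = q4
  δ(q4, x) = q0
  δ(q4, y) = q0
y, xy, yx, yy, xxy, xyx, xyy, yyy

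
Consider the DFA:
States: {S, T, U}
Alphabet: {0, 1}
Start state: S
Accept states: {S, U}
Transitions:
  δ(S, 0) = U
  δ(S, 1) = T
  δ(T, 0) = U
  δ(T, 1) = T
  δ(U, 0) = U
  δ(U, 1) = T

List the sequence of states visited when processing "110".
read '1': S → T
  read '1': T → T
  read '0': T → U
S -> T -> T -> U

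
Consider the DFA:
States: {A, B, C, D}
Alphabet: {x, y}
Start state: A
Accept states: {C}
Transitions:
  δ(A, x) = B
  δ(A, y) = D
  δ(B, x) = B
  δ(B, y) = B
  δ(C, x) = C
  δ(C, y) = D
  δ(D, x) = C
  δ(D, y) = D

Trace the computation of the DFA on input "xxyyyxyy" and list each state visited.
read 'x': A → B
  read 'x': B → B
  read 'y': B → B
  read 'y': B → B
  read 'y': B → B
  read 'x': B → B
  read 'y': B → B
  read 'y': B → B
A -> B -> B -> B -> B -> B -> B -> B -> B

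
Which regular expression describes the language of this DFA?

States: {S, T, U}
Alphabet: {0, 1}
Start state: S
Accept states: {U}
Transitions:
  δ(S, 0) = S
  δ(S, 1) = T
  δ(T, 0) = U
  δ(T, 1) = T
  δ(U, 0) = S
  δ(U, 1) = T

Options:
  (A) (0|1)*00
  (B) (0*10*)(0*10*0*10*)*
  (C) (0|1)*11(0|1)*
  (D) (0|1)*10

Check each option against the DFA on short strings; one disagreement eliminates an option:
  (A) (0|1)*00: on '00' the DFA goes S → S → S and rejects (S ∉ Accept), but the regex matches it → eliminate
  (B) (0*10*)(0*10*0*10*)*: on '1' the DFA goes S → T and rejects (T ∉ Accept), but the regex matches it → eliminate
  (C) (0|1)*11(0|1)*: on '10' the DFA goes S → T → U and accepts (U ∈ Accept), but the regex does not match it → eliminate
  (D) (0|1)*10: agrees with the DFA on every string of length ≤ 6
Only (D) is consistent with the DFA.
(D) (0|1)*10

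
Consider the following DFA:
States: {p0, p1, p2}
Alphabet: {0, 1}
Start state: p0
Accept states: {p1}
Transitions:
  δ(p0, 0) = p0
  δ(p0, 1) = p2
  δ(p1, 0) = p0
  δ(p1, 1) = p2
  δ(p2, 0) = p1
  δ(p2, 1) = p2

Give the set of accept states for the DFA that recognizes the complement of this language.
Complement accept states = All states \ Original accept states
= {p0, p1, p2} \ {p1}
{p0, p2}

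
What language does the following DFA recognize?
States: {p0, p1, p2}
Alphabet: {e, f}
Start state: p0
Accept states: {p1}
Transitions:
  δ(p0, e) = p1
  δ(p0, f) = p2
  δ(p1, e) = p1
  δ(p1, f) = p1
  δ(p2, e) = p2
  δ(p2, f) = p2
Testing a few strings:
  'fe' → reject
  'ff' → reject
  'ee' → accept
  'f' → reject
State roles: p0=no input read; p1=started with e; p2=started with f (dead)
All strings over {e,f} starting with e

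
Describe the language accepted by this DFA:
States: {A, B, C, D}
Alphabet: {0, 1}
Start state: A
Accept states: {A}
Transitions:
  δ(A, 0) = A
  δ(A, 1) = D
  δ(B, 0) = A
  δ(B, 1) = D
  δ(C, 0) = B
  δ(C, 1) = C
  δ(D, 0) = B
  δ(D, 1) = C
Testing a few strings:
  '0010' → reject
  '00' → accept
  '1' → reject
  '11' → reject
State roles: A=value ≡ 0 (mod 4); B=value ≡ 2 (mod 4); C=value ≡ 3 (mod 4); D=value ≡ 1 (mod 4)
All binary strings representing a multiple of 4 (read in base 2; leading zeros allowed and ε counts as 0)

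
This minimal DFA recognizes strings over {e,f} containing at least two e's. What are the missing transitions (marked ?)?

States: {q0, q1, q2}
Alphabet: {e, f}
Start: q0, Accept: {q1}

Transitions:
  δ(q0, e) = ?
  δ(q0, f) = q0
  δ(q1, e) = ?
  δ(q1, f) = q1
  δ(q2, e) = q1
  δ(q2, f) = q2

From the language and accept set, identify what each state tracks — q0: zero e's seen; q1: ≥ two e's seen; q2: one e seen.
Each missing δ(q, a) is the state matching the new tracked value after reading a.
δ(q0, e) = q2; δ(q1, e) = q1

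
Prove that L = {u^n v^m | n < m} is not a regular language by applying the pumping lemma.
Assume L is regular with pumping length p. Idea: pumping up the u-block makes the u-count reach the v-count.
Choose s = u^p v^(p+1) ∈ L. By the pumping lemma, s = xyz with |xy| ≤ p, |y| > 0, so y = u^k with k ≥ 1. Then xy²z = u^(p+k) v^(p+1). Since p+k ≥ p+1, the number of u's is no longer strictly less than the number of v's, so xy²z ∉ L.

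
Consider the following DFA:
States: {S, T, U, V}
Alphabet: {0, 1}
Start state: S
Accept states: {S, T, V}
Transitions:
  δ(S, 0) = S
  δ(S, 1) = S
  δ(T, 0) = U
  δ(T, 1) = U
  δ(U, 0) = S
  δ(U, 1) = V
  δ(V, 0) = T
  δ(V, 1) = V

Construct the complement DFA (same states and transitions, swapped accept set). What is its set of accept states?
Complement accept states = All states \ Original accept states
= {S, T, U, V} \ {S, T, V}
{U}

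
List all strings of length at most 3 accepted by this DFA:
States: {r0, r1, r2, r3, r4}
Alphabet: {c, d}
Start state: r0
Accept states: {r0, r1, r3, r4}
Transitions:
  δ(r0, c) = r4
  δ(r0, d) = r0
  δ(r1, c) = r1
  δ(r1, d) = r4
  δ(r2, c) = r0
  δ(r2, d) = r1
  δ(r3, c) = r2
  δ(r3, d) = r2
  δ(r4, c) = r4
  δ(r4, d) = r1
ε, c, d, cc, cd, dc, dd, ccc, ccd, cdc, cdd, dcc, dcd, ddc, ddd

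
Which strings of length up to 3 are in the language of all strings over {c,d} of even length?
ε, cc, cd, dc, dd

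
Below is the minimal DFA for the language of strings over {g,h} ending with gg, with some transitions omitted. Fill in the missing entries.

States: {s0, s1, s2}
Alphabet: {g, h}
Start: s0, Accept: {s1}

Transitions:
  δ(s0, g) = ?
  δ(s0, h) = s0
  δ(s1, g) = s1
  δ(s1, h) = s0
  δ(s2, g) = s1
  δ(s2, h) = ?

From the language and accept set, identify what each state tracks — s0: last symbol not g; s1: two trailing g's; s2: one trailing g.
Each missing δ(q, a) is the state matching the new tracked value after reading a.
δ(s0, g) = s2; δ(s2, h) = s0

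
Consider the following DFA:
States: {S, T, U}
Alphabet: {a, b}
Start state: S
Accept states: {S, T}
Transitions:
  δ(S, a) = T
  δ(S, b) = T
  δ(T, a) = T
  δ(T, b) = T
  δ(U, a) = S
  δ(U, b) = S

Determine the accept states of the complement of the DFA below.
Complement accept states = All states \ Original accept states
= {S, T, U} \ {S, T}
{U}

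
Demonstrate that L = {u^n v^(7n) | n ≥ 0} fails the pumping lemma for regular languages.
Assume L is regular with pumping length p. Idea: pumping the u-block breaks the 1:7 ratio.
Choose s = u^p v^(7p) (length 8p ≥ p). By the pumping lemma, s = xyz with |xy| ≤ p, |y| > 0, so y = u^k with k ≥ 1. Then xy²z = u^(p+k) v^(7p). For this to be in L we would need 7p = 7(p+k), i.e. 7k = 0, contradicting k ≥ 1. So xy²z ∉ L.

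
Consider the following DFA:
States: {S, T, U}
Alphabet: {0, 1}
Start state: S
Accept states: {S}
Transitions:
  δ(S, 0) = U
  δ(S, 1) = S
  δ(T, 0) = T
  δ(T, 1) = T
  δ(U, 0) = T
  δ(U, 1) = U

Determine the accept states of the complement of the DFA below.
Complement accept states = All states \ Original accept states
= {S, T, U} \ {S}
{T, U}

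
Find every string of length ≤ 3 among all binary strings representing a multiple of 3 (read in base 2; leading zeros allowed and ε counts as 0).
ε, 0, 00, 11, 000, 011, 110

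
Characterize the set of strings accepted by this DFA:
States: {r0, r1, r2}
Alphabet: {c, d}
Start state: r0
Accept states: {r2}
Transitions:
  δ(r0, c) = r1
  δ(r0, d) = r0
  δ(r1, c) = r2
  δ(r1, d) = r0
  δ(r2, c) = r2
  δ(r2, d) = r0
Testing a few strings:
  'd' → reject
  'cddc' → reject
  'dc' → reject
  'dcd' → reject
State roles: r0=last symbol not c; r1=one trailing c; r2=two trailing c's
All strings over {c,d} ending with cc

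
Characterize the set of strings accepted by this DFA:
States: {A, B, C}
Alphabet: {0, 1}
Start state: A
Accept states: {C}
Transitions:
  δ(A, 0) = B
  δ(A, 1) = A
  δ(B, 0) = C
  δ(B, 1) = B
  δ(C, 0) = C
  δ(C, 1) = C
Testing a few strings:
  '00' → accept
  '010' → accept
  '1000' → accept
  '1' → reject
State roles: A=zero 0's seen; B=one 0 seen; C=≥ two 0's seen
All binary strings containing at least two 0's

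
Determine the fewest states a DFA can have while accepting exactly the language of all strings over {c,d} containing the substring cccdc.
By Myhill–Nerode, count the distinguishable equivalence classes: 6 classes — one per longest suffix of the input that is a prefix of 'cccdc' (lengths 0 through 4), plus an absorbing 'already seen cccdc' class.
6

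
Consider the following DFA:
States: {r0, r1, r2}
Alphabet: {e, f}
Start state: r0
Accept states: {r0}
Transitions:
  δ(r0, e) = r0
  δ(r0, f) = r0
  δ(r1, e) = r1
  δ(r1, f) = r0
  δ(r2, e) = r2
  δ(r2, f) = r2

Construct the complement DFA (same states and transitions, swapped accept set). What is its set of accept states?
Complement accept states = All states \ Original accept states
= {r0, r1, r2} \ {r0}
{r1, r2}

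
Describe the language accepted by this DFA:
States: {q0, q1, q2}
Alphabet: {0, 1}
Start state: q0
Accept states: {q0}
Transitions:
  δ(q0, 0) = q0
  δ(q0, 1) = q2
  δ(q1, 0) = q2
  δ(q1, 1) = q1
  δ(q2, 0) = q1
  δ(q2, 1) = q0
Testing a few strings:
  '101' → reject
  '11' → accept
  '011' → accept
  '1000' → reject
State roles: q0=value ≡ 0 (mod 3); q1=value ≡ 2 (mod 3); q2=value ≡ 1 (mod 3)
All binary strings representing a multiple of 3 (read in base 2; leading zeros allowed and ε counts as 0)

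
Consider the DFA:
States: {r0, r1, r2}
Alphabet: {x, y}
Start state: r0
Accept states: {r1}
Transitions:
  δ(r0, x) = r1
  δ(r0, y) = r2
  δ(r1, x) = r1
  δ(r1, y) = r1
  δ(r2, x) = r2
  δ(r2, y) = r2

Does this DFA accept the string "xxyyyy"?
Processing string "xxyyyy":
  r0 --x--> r1
  r1 --x--> r1
  r1 --y--> r1
  r1 --y--> r1
  r1 --y--> r1
  r1 --y--> r1
Final state: r1
Accept states: {r1}
Yes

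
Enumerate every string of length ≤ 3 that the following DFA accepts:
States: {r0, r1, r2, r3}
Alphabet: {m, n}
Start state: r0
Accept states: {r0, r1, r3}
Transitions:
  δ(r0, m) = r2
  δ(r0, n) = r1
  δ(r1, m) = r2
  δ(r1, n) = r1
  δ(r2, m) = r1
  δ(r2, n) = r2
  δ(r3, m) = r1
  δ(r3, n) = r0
ε, n, mm, nn, mmn, mnm, nmm, nnn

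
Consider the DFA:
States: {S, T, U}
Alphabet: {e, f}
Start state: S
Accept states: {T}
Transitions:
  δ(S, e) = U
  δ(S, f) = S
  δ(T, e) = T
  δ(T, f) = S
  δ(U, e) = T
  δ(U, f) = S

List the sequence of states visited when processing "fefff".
read 'f': S → S
  read 'e': S → U
  read 'f': U → S
  read 'f': S → S
  read 'f': S → S
S -> S -> U -> S -> S -> S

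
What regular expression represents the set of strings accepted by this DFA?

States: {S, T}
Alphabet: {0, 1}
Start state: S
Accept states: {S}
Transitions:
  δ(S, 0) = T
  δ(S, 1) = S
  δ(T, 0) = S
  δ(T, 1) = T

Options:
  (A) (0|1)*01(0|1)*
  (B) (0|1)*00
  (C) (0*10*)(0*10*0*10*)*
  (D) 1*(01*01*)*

Check each option against the DFA on short strings; one disagreement eliminates an option:
  (A) (0|1)*01(0|1)*: on ε the DFA stays in S and accepts (S ∈ Accept), but the regex does not match it → eliminate
  (B) (0|1)*00: on ε the DFA stays in S and accepts (S ∈ Accept), but the regex does not match it → eliminate
  (C) (0*10*)(0*10*0*10*)*: on ε the DFA stays in S and accepts (S ∈ Accept), but the regex does not match it → eliminate
  (D) 1*(01*01*)*: agrees with the DFA on every string of length ≤ 6
Only (D) is consistent with the DFA.
(D) 1*(01*01*)*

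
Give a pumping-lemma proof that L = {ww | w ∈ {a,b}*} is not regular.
Assume L is regular with pumping length p. Idea: pumping the leading a-block breaks the equality of the two halves.
Choose s = a^p b a^p b ∈ L (with w = a^p b). |s| = 2p+2 ≥ p. By the pumping lemma, s = xyz with |xy| ≤ p, |y| > 0, so y = a^k with k ≥ 1, in the first a-block. Then xy²z = a^(p+k) b a^p b, of length 2p+2+k. If k is odd this length is odd, so it cannot be of the form ww. If k is even, each half has length p+1+k/2 ≤ p+k, so the first half lies entirely inside the leading a-block and contains no b, while the second half ends in b; the halves differ. Either way xy²z ∉ L.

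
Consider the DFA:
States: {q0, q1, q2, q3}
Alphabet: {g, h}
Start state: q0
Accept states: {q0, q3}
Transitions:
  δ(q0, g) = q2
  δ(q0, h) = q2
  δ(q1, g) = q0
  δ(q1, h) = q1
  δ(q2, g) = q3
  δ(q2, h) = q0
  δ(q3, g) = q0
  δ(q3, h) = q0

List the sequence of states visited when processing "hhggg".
read 'h': q0 → q2
  read 'h': q2 → q0
  read 'g': q0 → q2
  read 'g': q2 → q3
  read 'g': q3 → q0
q0 -> q2 -> q0 -> q2 -> q3 -> q0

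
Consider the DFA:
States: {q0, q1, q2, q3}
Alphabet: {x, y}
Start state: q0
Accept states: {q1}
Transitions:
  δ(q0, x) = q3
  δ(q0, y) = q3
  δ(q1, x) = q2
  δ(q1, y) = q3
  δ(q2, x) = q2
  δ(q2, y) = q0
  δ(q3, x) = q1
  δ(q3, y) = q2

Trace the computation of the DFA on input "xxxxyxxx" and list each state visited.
read 'x': q0 → q3
  read 'x': q3 → q1
  read 'x': q1 → q2
  read 'x': q2 → q2
  read 'y': q2 → q0
  read 'x': q0 → q3
  read 'x': q3 → q1
  read 'x': q1 → q2
q0 -> q3 -> q1 -> q2 -> q2 -> q0 -> q3 -> q1 -> q2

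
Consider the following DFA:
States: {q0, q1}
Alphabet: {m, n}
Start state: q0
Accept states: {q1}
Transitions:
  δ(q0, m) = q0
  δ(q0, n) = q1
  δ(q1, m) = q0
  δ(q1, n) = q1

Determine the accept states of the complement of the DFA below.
Complement accept states = All states \ Original accept states
= {q0, q1} \ {q1}
{q0}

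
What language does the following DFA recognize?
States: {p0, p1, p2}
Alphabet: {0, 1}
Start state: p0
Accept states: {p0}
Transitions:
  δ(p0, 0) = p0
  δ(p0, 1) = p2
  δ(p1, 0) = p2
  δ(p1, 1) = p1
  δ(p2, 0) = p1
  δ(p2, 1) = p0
Testing a few strings:
  '1111' → accept
  '111' → reject
  '000' → accept
  '101' → reject
State roles: p0=value ≡ 0 (mod 3); p1=value ≡ 2 (mod 3); p2=value ≡ 1 (mod 3)
All binary strings representing a multiple of 3 (read in base 2; leading zeros allowed and ε counts as 0)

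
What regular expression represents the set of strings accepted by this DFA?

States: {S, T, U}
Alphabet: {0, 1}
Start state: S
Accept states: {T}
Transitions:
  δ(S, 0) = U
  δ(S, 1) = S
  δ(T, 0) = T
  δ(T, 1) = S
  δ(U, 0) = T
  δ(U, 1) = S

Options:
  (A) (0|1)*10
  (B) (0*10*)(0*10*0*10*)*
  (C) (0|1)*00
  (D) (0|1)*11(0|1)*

Check each option against the DFA on short strings; one disagreement eliminates an option:
  (A) (0|1)*10: on '00' the DFA goes S → U → T and accepts (T ∈ Accept), but the regex does not match it → eliminate
  (B) (0*10*)(0*10*0*10*)*: on '1' the DFA goes S → S and rejects (S ∉ Accept), but the regex matches it → eliminate
  (C) (0|1)*00: agrees with the DFA on every string of length ≤ 6
  (D) (0|1)*11(0|1)*: on '00' the DFA goes S → U → T and accepts (T ∈ Accept), but the regex does not match it → eliminate
Only (C) is consistent with the DFA.
(C) (0|1)*00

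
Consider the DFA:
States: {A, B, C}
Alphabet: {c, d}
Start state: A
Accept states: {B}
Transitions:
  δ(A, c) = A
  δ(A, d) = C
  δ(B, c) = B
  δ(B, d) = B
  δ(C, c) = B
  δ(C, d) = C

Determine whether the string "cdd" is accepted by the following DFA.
Processing string "cdd":
  A --c--> A
  A --d--> C
  C --d--> C
Final state: C
Accept states: {B}
No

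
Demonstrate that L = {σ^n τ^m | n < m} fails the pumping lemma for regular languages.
Assume L is regular with pumping length p. Idea: pumping up the σ-block makes the σ-count reach the τ-count.
Choose s = σ^p τ^(p+1) ∈ L. By the pumping lemma, s = xyz with |xy| ≤ p, |y| > 0, so y = σ^k with k ≥ 1. Then xy²z = σ^(p+k) τ^(p+1). Since p+k ≥ p+1, the number of σ's is no longer strictly less than the number of τ's, so xy²z ∉ L.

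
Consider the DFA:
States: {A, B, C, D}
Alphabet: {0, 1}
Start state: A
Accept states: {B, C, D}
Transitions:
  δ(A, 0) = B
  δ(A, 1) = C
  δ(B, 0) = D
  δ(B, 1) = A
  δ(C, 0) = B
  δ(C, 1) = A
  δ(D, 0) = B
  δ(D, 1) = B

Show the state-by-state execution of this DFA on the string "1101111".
read '1': A → C
  read '1': C → A
  read '0': A → B
  read '1': B → A
  read '1': A → C
  read '1': C → A
  read '1': A → C
A -> C -> A -> B -> A -> C -> A -> C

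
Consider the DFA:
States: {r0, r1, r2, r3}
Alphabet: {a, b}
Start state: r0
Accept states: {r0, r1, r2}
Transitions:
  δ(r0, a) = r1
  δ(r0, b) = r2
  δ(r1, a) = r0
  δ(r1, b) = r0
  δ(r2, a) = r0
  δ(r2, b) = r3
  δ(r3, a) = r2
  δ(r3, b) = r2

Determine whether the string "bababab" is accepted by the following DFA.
Processing string "bababab":
  r0 --b--> r2
  r2 --a--> r0
  r0 --b--> r2
  r2 --a--> r0
  r0 --b--> r2
  r2 --a--> r0
  r0 --b--> r2
Final state: r2
Accept states: {r0, r1, r2}
Yes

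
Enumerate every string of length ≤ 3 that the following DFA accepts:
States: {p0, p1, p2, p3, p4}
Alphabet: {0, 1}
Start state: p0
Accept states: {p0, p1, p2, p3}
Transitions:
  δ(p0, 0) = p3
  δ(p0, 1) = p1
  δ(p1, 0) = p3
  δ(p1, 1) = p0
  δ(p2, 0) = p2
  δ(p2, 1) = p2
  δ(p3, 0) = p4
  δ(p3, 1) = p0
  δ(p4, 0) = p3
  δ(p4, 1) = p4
ε, 0, 1, 01, 10, 11, 000, 010, 011, 101, 110, 111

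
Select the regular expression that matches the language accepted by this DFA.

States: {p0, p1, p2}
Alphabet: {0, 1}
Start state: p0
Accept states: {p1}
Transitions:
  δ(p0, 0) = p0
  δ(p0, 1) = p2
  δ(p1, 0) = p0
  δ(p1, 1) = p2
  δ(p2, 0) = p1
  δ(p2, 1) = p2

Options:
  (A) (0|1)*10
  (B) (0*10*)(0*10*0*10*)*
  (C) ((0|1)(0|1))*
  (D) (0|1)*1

Check each option against the DFA on short strings; one disagreement eliminates an option:
  (A) (0|1)*10: agrees with the DFA on every string of length ≤ 6
  (B) (0*10*)(0*10*0*10*)*: on '1' the DFA goes p0 → p2 and rejects (p2 ∉ Accept), but the regex matches it → eliminate
  (C) ((0|1)(0|1))*: on ε the DFA stays in p0 and rejects (p0 ∉ Accept), but the regex matches it → eliminate
  (D) (0|1)*1: on '1' the DFA goes p0 → p2 and rejects (p2 ∉ Accept), but the regex matches it → eliminate
Only (A) is consistent with the DFA.
(A) (0|1)*10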